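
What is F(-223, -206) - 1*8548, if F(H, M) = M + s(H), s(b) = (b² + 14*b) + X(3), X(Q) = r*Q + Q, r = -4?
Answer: 37844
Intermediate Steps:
X(Q) = -3*Q (X(Q) = -4*Q + Q = -3*Q)
s(b) = -9 + b² + 14*b (s(b) = (b² + 14*b) - 3*3 = (b² + 14*b) - 9 = -9 + b² + 14*b)
F(H, M) = -9 + M + H² + 14*H (F(H, M) = M + (-9 + H² + 14*H) = -9 + M + H² + 14*H)
F(-223, -206) - 1*8548 = (-9 - 206 + (-223)² + 14*(-223)) - 1*8548 = (-9 - 206 + 49729 - 3122) - 8548 = 46392 - 8548 = 37844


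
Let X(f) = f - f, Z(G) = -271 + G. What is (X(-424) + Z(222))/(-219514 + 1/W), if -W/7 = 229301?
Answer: 78650243/352343457999 ≈ 0.00022322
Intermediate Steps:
W = -1605107 (W = -7*229301 = -1605107)
X(f) = 0
(X(-424) + Z(222))/(-219514 + 1/W) = (0 + (-271 + 222))/(-219514 + 1/(-1605107)) = (0 - 49)/(-219514 - 1/1605107) = -49/(-352343457999/1605107) = -49*(-1605107/352343457999) = 78650243/352343457999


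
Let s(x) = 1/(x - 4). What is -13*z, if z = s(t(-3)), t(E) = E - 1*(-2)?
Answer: 13/5 ≈ 2.6000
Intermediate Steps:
t(E) = 2 + E (t(E) = E + 2 = 2 + E)
s(x) = 1/(-4 + x)
z = -1/5 (z = 1/(-4 + (2 - 3)) = 1/(-4 - 1) = 1/(-5) = -1/5 ≈ -0.20000)
-13*z = -13*(-1/5) = 13/5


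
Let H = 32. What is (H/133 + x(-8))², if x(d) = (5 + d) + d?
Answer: 2047761/17689 ≈ 115.76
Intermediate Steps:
x(d) = 5 + 2*d
(H/133 + x(-8))² = (32/133 + (5 + 2*(-8)))² = (32*(1/133) + (5 - 16))² = (32/133 - 11)² = (-1431/133)² = 2047761/17689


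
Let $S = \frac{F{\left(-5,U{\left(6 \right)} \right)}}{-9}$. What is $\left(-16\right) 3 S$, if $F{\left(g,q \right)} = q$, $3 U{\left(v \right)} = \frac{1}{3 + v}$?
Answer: $\frac{16}{81} \approx 0.19753$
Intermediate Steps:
$U{\left(v \right)} = \frac{1}{3 \left(3 + v\right)}$
$S = - \frac{1}{243}$ ($S = \frac{\frac{1}{3} \frac{1}{3 + 6}}{-9} = \frac{1}{3 \cdot 9} \left(- \frac{1}{9}\right) = \frac{1}{3} \cdot \frac{1}{9} \left(- \frac{1}{9}\right) = \frac{1}{27} \left(- \frac{1}{9}\right) = - \frac{1}{243} \approx -0.0041152$)
$\left(-16\right) 3 S = \left(-16\right) 3 \left(- \frac{1}{243}\right) = \left(-48\right) \left(- \frac{1}{243}\right) = \frac{16}{81}$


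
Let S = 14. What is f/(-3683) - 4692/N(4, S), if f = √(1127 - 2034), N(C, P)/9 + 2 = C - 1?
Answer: -1564/3 - I*√907/3683 ≈ -521.33 - 0.0081771*I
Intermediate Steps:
N(C, P) = -27 + 9*C (N(C, P) = -18 + 9*(C - 1) = -18 + 9*(-1 + C) = -18 + (-9 + 9*C) = -27 + 9*C)
f = I*√907 (f = √(-907) = I*√907 ≈ 30.116*I)
f/(-3683) - 4692/N(4, S) = (I*√907)/(-3683) - 4692/(-27 + 9*4) = (I*√907)*(-1/3683) - 4692/(-27 + 36) = -I*√907/3683 - 4692/9 = -I*√907/3683 - 4692*⅑ = -I*√907/3683 - 1564/3 = -1564/3 - I*√907/3683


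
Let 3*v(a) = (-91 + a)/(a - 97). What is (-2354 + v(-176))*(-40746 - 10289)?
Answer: 32792692355/273 ≈ 1.2012e+8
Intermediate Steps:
v(a) = (-91 + a)/(3*(-97 + a)) (v(a) = ((-91 + a)/(a - 97))/3 = ((-91 + a)/(-97 + a))/3 = (-91 + a)/(3*(-97 + a)))
(-2354 + v(-176))*(-40746 - 10289) = (-2354 + (-91 - 176)/(3*(-97 - 176)))*(-40746 - 10289) = (-2354 + (1/3)*(-267)/(-273))*(-51035) = (-2354 + (1/3)*(-1/273)*(-267))*(-51035) = (-2354 + 89/273)*(-51035) = -642553/273*(-51035) = 32792692355/273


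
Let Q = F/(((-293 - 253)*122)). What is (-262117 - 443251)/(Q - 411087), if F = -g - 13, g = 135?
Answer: 5873246652/3422915887 ≈ 1.7159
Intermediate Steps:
F = -148 (F = -1*135 - 13 = -135 - 13 = -148)
Q = 37/16653 (Q = -148*1/(122*(-293 - 253)) = -148/((-546*122)) = -148/(-66612) = -148*(-1/66612) = 37/16653 ≈ 0.0022218)
(-262117 - 443251)/(Q - 411087) = (-262117 - 443251)/(37/16653 - 411087) = -705368/(-6845831774/16653) = -705368*(-16653/6845831774) = 5873246652/3422915887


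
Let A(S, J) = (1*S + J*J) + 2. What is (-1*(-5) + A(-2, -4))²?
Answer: 441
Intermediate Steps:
A(S, J) = 2 + S + J² (A(S, J) = (S + J²) + 2 = 2 + S + J²)
(-1*(-5) + A(-2, -4))² = (-1*(-5) + (2 - 2 + (-4)²))² = (5 + (2 - 2 + 16))² = (5 + 16)² = 21² = 441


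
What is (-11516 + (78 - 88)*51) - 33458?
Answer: -45484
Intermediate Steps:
(-11516 + (78 - 88)*51) - 33458 = (-11516 - 10*51) - 33458 = (-11516 - 510) - 33458 = -12026 - 33458 = -45484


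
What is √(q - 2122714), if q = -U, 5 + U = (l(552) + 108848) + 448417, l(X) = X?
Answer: I*√2680526 ≈ 1637.2*I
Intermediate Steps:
U = 557812 (U = -5 + ((552 + 108848) + 448417) = -5 + (109400 + 448417) = -5 + 557817 = 557812)
q = -557812 (q = -1*557812 = -557812)
√(q - 2122714) = √(-557812 - 2122714) = √(-2680526) = I*√2680526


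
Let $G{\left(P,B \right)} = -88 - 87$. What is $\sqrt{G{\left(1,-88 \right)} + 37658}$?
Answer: $\sqrt{37483} \approx 193.61$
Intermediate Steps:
$G{\left(P,B \right)} = -175$ ($G{\left(P,B \right)} = -88 - 87 = -175$)
$\sqrt{G{\left(1,-88 \right)} + 37658} = \sqrt{-175 + 37658} = \sqrt{37483}$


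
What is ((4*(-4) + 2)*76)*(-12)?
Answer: 12768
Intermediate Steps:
((4*(-4) + 2)*76)*(-12) = ((-16 + 2)*76)*(-12) = -14*76*(-12) = -1064*(-12) = 12768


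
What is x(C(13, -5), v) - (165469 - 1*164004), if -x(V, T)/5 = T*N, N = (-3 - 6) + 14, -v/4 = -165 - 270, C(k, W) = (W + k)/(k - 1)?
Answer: -44965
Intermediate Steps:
C(k, W) = (W + k)/(-1 + k)
v = 1740 (v = -4*(-165 - 270) = -4*(-435) = 1740)
N = 5 (N = -9 + 14 = 5)
x(V, T) = -25*T (x(V, T) = -5*T*5 = -25*T)
x(C(13, -5), v) - (165469 - 1*164004) = -25*1740 - (165469 - 1*164004) = -43500 - (165469 - 164004) = -43500 - 1*1465 = -43500 - 1465 = -44965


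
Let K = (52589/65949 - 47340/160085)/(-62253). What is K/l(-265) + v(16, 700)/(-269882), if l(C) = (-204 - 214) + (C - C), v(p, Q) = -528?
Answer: 14505530757224269469/7414286122604139712362 ≈ 0.0019564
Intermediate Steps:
K = -1059336881/131446532996649 (K = (52589*(1/65949) - 47340*1/160085)*(-1/62253) = (52589/65949 - 9468/32017)*(-1/62253) = (1059336881/2111489133)*(-1/62253) = -1059336881/131446532996649 ≈ -8.0591e-6)
l(C) = -418 (l(C) = -418 + 0 = -418)
K/l(-265) + v(16, 700)/(-269882) = -1059336881/131446532996649/(-418) - 528/(-269882) = -1059336881/131446532996649*(-1/418) - 528*(-1/269882) = 1059336881/54944650792599282 + 264/134941 = 14505530757224269469/7414286122604139712362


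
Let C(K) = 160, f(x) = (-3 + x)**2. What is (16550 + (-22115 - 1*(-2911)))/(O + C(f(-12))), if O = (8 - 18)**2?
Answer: -1327/130 ≈ -10.208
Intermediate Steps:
O = 100 (O = (-10)**2 = 100)
(16550 + (-22115 - 1*(-2911)))/(O + C(f(-12))) = (16550 + (-22115 - 1*(-2911)))/(100 + 160) = (16550 + (-22115 + 2911))/260 = (16550 - 19204)*(1/260) = -2654*1/260 = -1327/130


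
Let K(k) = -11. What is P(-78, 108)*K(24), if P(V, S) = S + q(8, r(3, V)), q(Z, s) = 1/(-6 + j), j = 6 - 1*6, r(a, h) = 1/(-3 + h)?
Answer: -7117/6 ≈ -1186.2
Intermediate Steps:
j = 0 (j = 6 - 6 = 0)
q(Z, s) = -1/6 (q(Z, s) = 1/(-6 + 0) = 1/(-6) = -1/6)
P(V, S) = -1/6 + S (P(V, S) = S - 1/6 = -1/6 + S)
P(-78, 108)*K(24) = (-1/6 + 108)*(-11) = (647/6)*(-11) = -7117/6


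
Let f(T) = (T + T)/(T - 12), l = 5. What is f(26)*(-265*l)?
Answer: -34450/7 ≈ -4921.4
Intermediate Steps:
f(T) = 2*T/(-12 + T) (f(T) = (2*T)/(-12 + T) = 2*T/(-12 + T))
f(26)*(-265*l) = (2*26/(-12 + 26))*(-265*5) = (2*26/14)*(-1325) = (2*26*(1/14))*(-1325) = (26/7)*(-1325) = -34450/7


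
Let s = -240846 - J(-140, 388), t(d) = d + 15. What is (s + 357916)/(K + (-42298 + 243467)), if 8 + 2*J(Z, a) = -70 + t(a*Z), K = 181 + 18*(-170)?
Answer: 288523/396580 ≈ 0.72753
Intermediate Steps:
t(d) = 15 + d
K = -2879 (K = 181 - 3060 = -2879)
J(Z, a) = -63/2 + Z*a/2 (J(Z, a) = -4 + (-70 + (15 + a*Z))/2 = -4 + (-70 + (15 + Z*a))/2 = -4 + (-55 + Z*a)/2 = -4 + (-55/2 + Z*a/2) = -63/2 + Z*a/2)
s = -427309/2 (s = -240846 - (-63/2 + (½)*(-140)*388) = -240846 - (-63/2 - 27160) = -240846 - 1*(-54383/2) = -240846 + 54383/2 = -427309/2 ≈ -2.1365e+5)
(s + 357916)/(K + (-42298 + 243467)) = (-427309/2 + 357916)/(-2879 + (-42298 + 243467)) = 288523/(2*(-2879 + 201169)) = (288523/2)/198290 = (288523/2)*(1/198290) = 288523/396580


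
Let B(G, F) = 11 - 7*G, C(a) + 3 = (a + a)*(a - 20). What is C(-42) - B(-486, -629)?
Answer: 1792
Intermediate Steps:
C(a) = -3 + 2*a*(-20 + a) (C(a) = -3 + (a + a)*(a - 20) = -3 + (2*a)*(-20 + a) = -3 + 2*a*(-20 + a))
C(-42) - B(-486, -629) = (-3 - 40*(-42) + 2*(-42)²) - (11 - 7*(-486)) = (-3 + 1680 + 2*1764) - (11 + 3402) = (-3 + 1680 + 3528) - 1*3413 = 5205 - 3413 = 1792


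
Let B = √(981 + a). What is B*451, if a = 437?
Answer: 451*√1418 ≈ 16983.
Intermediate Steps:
B = √1418 (B = √(981 + 437) = √1418 ≈ 37.656)
B*451 = √1418*451 = 451*√1418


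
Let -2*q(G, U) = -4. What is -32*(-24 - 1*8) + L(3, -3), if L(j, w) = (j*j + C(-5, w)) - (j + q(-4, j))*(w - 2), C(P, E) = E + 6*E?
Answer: 1037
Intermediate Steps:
q(G, U) = 2 (q(G, U) = -1/2*(-4) = 2)
C(P, E) = 7*E
L(j, w) = j**2 + 7*w - (-2 + w)*(2 + j) (L(j, w) = (j*j + 7*w) - (j + 2)*(w - 2) = (j**2 + 7*w) - (2 + j)*(-2 + w) = (j**2 + 7*w) - (-2 + w)*(2 + j) = j**2 + 7*w - (-2 + w)*(2 + j))
-32*(-24 - 1*8) + L(3, -3) = -32*(-24 - 1*8) + (4 + 3**2 + 2*3 + 5*(-3) - 1*3*(-3)) = -32*(-24 - 8) + (4 + 9 + 6 - 15 + 9) = -32*(-32) + 13 = 1024 + 13 = 1037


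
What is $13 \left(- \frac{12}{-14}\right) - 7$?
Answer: $\frac{29}{7} \approx 4.1429$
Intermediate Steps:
$13 \left(- \frac{12}{-14}\right) - 7 = 13 \left(\left(-12\right) \left(- \frac{1}{14}\right)\right) - 7 = 13 \cdot \frac{6}{7} - 7 = \frac{78}{7} - 7 = \frac{29}{7}$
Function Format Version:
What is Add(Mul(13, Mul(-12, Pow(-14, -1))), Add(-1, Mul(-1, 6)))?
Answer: Rational(29, 7) ≈ 4.1429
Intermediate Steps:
Add(Mul(13, Mul(-12, Pow(-14, -1))), Add(-1, Mul(-1, 6))) = Add(Mul(13, Mul(-12, Rational(-1, 14))), Add(-1, -6)) = Add(Mul(13, Rational(6, 7)), -7) = Add(Rational(78, 7), -7) = Rational(29, 7)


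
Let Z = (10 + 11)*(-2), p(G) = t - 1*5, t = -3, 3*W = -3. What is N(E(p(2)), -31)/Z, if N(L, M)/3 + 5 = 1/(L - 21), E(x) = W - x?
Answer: 71/196 ≈ 0.36225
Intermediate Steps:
W = -1 (W = (⅓)*(-3) = -1)
p(G) = -8 (p(G) = -3 - 1*5 = -3 - 5 = -8)
E(x) = -1 - x
N(L, M) = -15 + 3/(-21 + L) (N(L, M) = -15 + 3/(L - 21) = -15 + 3/(-21 + L))
Z = -42 (Z = 21*(-2) = -42)
N(E(p(2)), -31)/Z = (3*(106 - 5*(-1 - 1*(-8)))/(-21 + (-1 - 1*(-8))))/(-42) = (3*(106 - 5*(-1 + 8))/(-21 + (-1 + 8)))*(-1/42) = (3*(106 - 5*7)/(-21 + 7))*(-1/42) = (3*(106 - 35)/(-14))*(-1/42) = (3*(-1/14)*71)*(-1/42) = -213/14*(-1/42) = 71/196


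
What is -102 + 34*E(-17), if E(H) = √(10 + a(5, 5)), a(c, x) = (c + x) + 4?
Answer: -102 + 68*√6 ≈ 64.565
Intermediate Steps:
a(c, x) = 4 + c + x
E(H) = 2*√6 (E(H) = √(10 + (4 + 5 + 5)) = √(10 + 14) = √24 = 2*√6)
-102 + 34*E(-17) = -102 + 34*(2*√6) = -102 + 68*√6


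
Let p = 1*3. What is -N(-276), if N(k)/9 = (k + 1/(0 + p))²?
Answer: -683929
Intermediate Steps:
p = 3
N(k) = 9*(⅓ + k)² (N(k) = 9*(k + 1/(0 + 3))² = 9*(k + 1/3)² = 9*(k + ⅓)² = 9*(⅓ + k)²)
-N(-276) = -(1 + 3*(-276))² = -(1 - 828)² = -1*(-827)² = -1*683929 = -683929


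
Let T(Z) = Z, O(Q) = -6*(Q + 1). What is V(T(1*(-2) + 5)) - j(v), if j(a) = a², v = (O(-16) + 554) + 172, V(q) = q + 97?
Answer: -665756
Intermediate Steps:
O(Q) = -6 - 6*Q (O(Q) = -6*(1 + Q) = -6 - 6*Q)
V(q) = 97 + q
v = 816 (v = ((-6 - 6*(-16)) + 554) + 172 = ((-6 + 96) + 554) + 172 = (90 + 554) + 172 = 644 + 172 = 816)
V(T(1*(-2) + 5)) - j(v) = (97 + (1*(-2) + 5)) - 1*816² = (97 + (-2 + 5)) - 1*665856 = (97 + 3) - 665856 = 100 - 665856 = -665756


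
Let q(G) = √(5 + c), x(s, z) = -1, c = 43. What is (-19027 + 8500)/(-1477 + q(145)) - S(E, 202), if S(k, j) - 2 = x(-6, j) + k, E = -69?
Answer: 163889087/2181481 + 42108*√3/2181481 ≈ 75.161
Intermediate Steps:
S(k, j) = 1 + k (S(k, j) = 2 + (-1 + k) = 1 + k)
q(G) = 4*√3 (q(G) = √(5 + 43) = √48 = 4*√3)
(-19027 + 8500)/(-1477 + q(145)) - S(E, 202) = (-19027 + 8500)/(-1477 + 4*√3) - (1 - 69) = -10527/(-1477 + 4*√3) - 1*(-68) = -10527/(-1477 + 4*√3) + 68 = 68 - 10527/(-1477 + 4*√3)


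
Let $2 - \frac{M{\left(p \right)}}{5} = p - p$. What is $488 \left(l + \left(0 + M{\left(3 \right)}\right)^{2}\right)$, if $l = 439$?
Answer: $263032$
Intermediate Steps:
$M{\left(p \right)} = 10$ ($M{\left(p \right)} = 10 - 5 \left(p - p\right) = 10 - 0 = 10 + 0 = 10$)
$488 \left(l + \left(0 + M{\left(3 \right)}\right)^{2}\right) = 488 \left(439 + \left(0 + 10\right)^{2}\right) = 488 \left(439 + 10^{2}\right) = 488 \left(439 + 100\right) = 488 \cdot 539 = 263032$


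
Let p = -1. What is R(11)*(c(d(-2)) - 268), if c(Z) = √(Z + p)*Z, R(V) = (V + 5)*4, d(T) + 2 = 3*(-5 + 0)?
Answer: -17152 - 3264*I*√2 ≈ -17152.0 - 4616.0*I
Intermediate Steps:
d(T) = -17 (d(T) = -2 + 3*(-5 + 0) = -2 + 3*(-5) = -2 - 15 = -17)
R(V) = 20 + 4*V (R(V) = (5 + V)*4 = 20 + 4*V)
c(Z) = Z*√(-1 + Z) (c(Z) = √(Z - 1)*Z = √(-1 + Z)*Z = Z*√(-1 + Z))
R(11)*(c(d(-2)) - 268) = (20 + 4*11)*(-17*√(-1 - 17) - 268) = (20 + 44)*(-51*I*√2 - 268) = 64*(-51*I*√2 - 268) = 64*(-268 - 51*I*√2) = -17152 - 3264*I*√2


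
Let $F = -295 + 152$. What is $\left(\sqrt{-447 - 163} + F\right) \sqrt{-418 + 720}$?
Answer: $\sqrt{302} \left(-143 + i \sqrt{610}\right) \approx -2485.1 + 429.21 i$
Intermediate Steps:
$F = -143$
$\left(\sqrt{-447 - 163} + F\right) \sqrt{-418 + 720} = \left(\sqrt{-447 - 163} - 143\right) \sqrt{-418 + 720} = \left(\sqrt{-610} - 143\right) \sqrt{302} = \left(i \sqrt{610} - 143\right) \sqrt{302} = \left(-143 + i \sqrt{610}\right) \sqrt{302} = \sqrt{302} \left(-143 + i \sqrt{610}\right)$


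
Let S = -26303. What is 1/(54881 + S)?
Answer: 1/28578 ≈ 3.4992e-5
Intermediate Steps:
1/(54881 + S) = 1/(54881 - 26303) = 1/28578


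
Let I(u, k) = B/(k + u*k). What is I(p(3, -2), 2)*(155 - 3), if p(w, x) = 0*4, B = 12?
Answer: 912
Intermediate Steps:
p(w, x) = 0
I(u, k) = 12/(k + k*u) (I(u, k) = 12/(k + u*k) = 12/(k + k*u))
I(p(3, -2), 2)*(155 - 3) = (12/(2*(1 + 0)))*(155 - 3) = (12*(½)/1)*152 = (12*(½)*1)*152 = 6*152 = 912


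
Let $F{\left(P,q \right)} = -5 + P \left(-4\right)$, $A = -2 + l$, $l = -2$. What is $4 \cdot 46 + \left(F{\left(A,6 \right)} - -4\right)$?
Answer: $199$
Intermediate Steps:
$A = -4$ ($A = -2 - 2 = -4$)
$F{\left(P,q \right)} = -5 - 4 P$
$4 \cdot 46 + \left(F{\left(A,6 \right)} - -4\right) = 4 \cdot 46 - -15 = 184 + \left(\left(-5 + 16\right) + 4\right) = 184 + \left(11 + 4\right) = 184 + 15 = 199$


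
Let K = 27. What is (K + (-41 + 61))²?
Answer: 2209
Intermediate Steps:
(K + (-41 + 61))² = (27 + (-41 + 61))² = (27 + 20)² = 47² = 2209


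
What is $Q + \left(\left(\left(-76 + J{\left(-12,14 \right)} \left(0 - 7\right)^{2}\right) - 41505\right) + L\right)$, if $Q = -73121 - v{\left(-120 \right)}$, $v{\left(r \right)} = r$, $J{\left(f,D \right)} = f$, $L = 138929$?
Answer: $23759$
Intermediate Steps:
$Q = -73001$ ($Q = -73121 - -120 = -73121 + 120 = -73001$)
$Q + \left(\left(\left(-76 + J{\left(-12,14 \right)} \left(0 - 7\right)^{2}\right) - 41505\right) + L\right) = -73001 + \left(\left(\left(-76 - 12 \left(0 - 7\right)^{2}\right) - 41505\right) + 138929\right) = -73001 + \left(\left(\left(-76 - 12 \left(-7\right)^{2}\right) - 41505\right) + 138929\right) = -73001 + \left(\left(\left(-76 - 588\right) - 41505\right) + 138929\right) = -73001 + \left(\left(-664 - 41505\right) + 138929\right) = -73001 + \left(-42169 + 138929\right) = -73001 + 96760 = 23759$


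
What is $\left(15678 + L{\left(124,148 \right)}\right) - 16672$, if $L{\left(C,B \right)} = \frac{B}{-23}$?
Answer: $- \frac{23010}{23} \approx -1000.4$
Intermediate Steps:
$L{\left(C,B \right)} = - \frac{B}{23}$ ($L{\left(C,B \right)} = B \left(- \frac{1}{23}\right) = - \frac{B}{23}$)
$\left(15678 + L{\left(124,148 \right)}\right) - 16672 = \left(15678 - \frac{148}{23}\right) - 16672 = \frac{360446}{23} - 16672 = - \frac{23010}{23}$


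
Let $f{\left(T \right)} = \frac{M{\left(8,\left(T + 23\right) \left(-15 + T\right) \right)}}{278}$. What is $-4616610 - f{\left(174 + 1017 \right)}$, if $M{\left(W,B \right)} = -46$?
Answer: $- \frac{641708767}{139} \approx -4.6166 \cdot 10^{6}$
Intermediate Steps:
$f{\left(T \right)} = - \frac{23}{139}$ ($f{\left(T \right)} = - \frac{46}{278} = \left(-46\right) \frac{1}{278} = - \frac{23}{139}$)
$-4616610 - f{\left(174 + 1017 \right)} = -4616610 - - \frac{23}{139} = -4616610 + \frac{23}{139} = - \frac{641708767}{139}$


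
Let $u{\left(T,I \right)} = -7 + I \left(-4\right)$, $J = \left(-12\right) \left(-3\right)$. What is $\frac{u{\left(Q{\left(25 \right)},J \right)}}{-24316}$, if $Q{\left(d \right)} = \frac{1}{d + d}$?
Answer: $\frac{151}{24316} \approx 0.0062099$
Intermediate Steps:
$Q{\left(d \right)} = \frac{1}{2 d}$
$J = 36$
$u{\left(T,I \right)} = -7 - 4 I$
$\frac{u{\left(Q{\left(25 \right)},J \right)}}{-24316} = \frac{-7 - 144}{-24316} = \left(-7 - 144\right) \left(- \frac{1}{24316}\right) = \left(-151\right) \left(- \frac{1}{24316}\right) = \frac{151}{24316}$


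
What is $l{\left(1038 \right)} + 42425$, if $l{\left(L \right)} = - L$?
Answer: $41387$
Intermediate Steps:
$l{\left(1038 \right)} + 42425 = \left(-1\right) 1038 + 42425 = -1038 + 42425 = 41387$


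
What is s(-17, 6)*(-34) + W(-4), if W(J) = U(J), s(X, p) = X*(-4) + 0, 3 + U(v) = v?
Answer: -2319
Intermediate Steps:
U(v) = -3 + v
s(X, p) = -4*X (s(X, p) = -4*X + 0 = -4*X)
W(J) = -3 + J
s(-17, 6)*(-34) + W(-4) = -4*(-17)*(-34) + (-3 - 4) = 68*(-34) - 7 = -2312 - 7 = -2319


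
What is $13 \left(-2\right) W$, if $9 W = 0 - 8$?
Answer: $\frac{208}{9} \approx 23.111$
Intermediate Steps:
$W = - \frac{8}{9}$ ($W = \frac{0 - 8}{9} = \frac{1}{9} \left(-8\right) = - \frac{8}{9} \approx -0.88889$)
$13 \left(-2\right) W = 13 \left(-2\right) \left(- \frac{8}{9}\right) = \left(-26\right) \left(- \frac{8}{9}\right) = \frac{208}{9}$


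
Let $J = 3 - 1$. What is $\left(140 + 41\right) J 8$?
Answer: $2896$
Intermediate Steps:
$J = 2$
$\left(140 + 41\right) J 8 = \left(140 + 41\right) 2 \cdot 8 = 181 \cdot 16 = 2896$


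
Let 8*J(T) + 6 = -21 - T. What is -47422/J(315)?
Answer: 189688/171 ≈ 1109.3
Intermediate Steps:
J(T) = -27/8 - T/8 (J(T) = -3/4 + (-21 - T)/8 = -3/4 + (-21/8 - T/8) = -27/8 - T/8)
-47422/J(315) = -47422/(-27/8 - 1/8*315) = -47422/(-27/8 - 315/8) = -47422/(-171/4) = -47422*(-4/171) = 189688/171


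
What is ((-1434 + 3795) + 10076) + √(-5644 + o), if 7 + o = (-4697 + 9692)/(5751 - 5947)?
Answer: 12437 + I*√1112591/14 ≈ 12437.0 + 75.342*I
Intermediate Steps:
o = -6367/196 (o = -7 + (-4697 + 9692)/(5751 - 5947) = -7 + 4995/(-196) = -7 + 4995*(-1/196) = -7 - 4995/196 = -6367/196 ≈ -32.485)
((-1434 + 3795) + 10076) + √(-5644 + o) = ((-1434 + 3795) + 10076) + √(-5644 - 6367/196) = (2361 + 10076) + √(-1112591/196) = 12437 + I*√1112591/14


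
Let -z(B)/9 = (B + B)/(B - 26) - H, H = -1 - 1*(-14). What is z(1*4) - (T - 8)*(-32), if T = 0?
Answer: -1493/11 ≈ -135.73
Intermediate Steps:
H = 13 (H = -1 + 14 = 13)
z(B) = 117 - 18*B/(-26 + B) (z(B) = -9*((B + B)/(B - 26) - 1*13) = -9*((2*B)/(-26 + B) - 13) = -9*(2*B/(-26 + B) - 13) = -9*(-13 + 2*B/(-26 + B)) = 117 - 18*B/(-26 + B))
z(1*4) - (T - 8)*(-32) = 9*(-338 + 11*(1*4))/(-26 + 1*4) - (0 - 8)*(-32) = 9*(-338 + 11*4)/(-26 + 4) - (-8)*(-32) = 9*(-338 + 44)/(-22) - 1*256 = 9*(-1/22)*(-294) - 256 = 1323/11 - 256 = -1493/11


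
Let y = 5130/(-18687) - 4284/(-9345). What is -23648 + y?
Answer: -65549499674/2771905 ≈ -23648.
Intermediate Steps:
y = 509766/2771905 (y = 5130*(-1/18687) - 4284*(-1/9345) = -1710/6229 + 204/445 = 509766/2771905 ≈ 0.18390)
-23648 + y = -23648 + 509766/2771905 = -65549499674/2771905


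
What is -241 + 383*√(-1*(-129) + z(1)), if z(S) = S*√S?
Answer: -241 + 383*√130 ≈ 4125.9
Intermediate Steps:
z(S) = S^(3/2)
-241 + 383*√(-1*(-129) + z(1)) = -241 + 383*√(-1*(-129) + 1^(3/2)) = -241 + 383*√(129 + 1) = -241 + 383*√130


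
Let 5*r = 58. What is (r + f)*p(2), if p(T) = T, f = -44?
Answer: -324/5 ≈ -64.800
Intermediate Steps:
r = 58/5 (r = (⅕)*58 = 58/5 ≈ 11.600)
(r + f)*p(2) = (58/5 - 44)*2 = -162/5*2 = -324/5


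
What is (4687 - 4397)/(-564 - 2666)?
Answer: -29/323 ≈ -0.089783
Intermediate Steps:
(4687 - 4397)/(-564 - 2666) = 290/(-3230) = 290*(-1/3230) = -29/323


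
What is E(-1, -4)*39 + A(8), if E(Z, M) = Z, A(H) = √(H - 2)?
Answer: -39 + √6 ≈ -36.551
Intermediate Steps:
A(H) = √(-2 + H)
E(-1, -4)*39 + A(8) = -1*39 + √(-2 + 8) = -39 + √6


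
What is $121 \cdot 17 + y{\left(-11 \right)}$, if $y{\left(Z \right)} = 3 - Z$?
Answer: $2071$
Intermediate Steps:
$121 \cdot 17 + y{\left(-11 \right)} = 121 \cdot 17 + \left(3 - -11\right) = 2057 + \left(3 + 11\right) = 2057 + 14 = 2071$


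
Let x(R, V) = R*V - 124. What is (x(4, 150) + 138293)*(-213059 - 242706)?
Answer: -63246053285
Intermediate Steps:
x(R, V) = -124 + R*V
(x(4, 150) + 138293)*(-213059 - 242706) = ((-124 + 4*150) + 138293)*(-213059 - 242706) = ((-124 + 600) + 138293)*(-455765) = (476 + 138293)*(-455765) = 138769*(-455765) = -63246053285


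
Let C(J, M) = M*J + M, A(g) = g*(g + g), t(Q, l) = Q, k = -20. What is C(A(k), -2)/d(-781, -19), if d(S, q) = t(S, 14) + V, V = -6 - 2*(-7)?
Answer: 1602/773 ≈ 2.0724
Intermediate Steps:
V = 8 (V = -6 + 14 = 8)
A(g) = 2*g² (A(g) = g*(2*g) = 2*g²)
d(S, q) = 8 + S (d(S, q) = S + 8 = 8 + S)
C(J, M) = M + J*M (C(J, M) = J*M + M = M + J*M)
C(A(k), -2)/d(-781, -19) = (-2*(1 + 2*(-20)²))/(8 - 781) = -2*(1 + 2*400)/(-773) = -2*(1 + 800)*(-1/773) = -2*801*(-1/773) = -1602*(-1/773) = 1602/773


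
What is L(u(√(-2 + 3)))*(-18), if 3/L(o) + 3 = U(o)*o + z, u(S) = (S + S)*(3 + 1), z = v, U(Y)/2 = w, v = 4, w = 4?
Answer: -54/65 ≈ -0.83077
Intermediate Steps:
U(Y) = 8 (U(Y) = 2*4 = 8)
z = 4
u(S) = 8*S (u(S) = (2*S)*4 = 8*S)
L(o) = 3/(1 + 8*o) (L(o) = 3/(-3 + (8*o + 4)) = 3/(-3 + (4 + 8*o)) = 3/(1 + 8*o))
L(u(√(-2 + 3)))*(-18) = (3/(1 + 8*(8*√(-2 + 3))))*(-18) = (3/(1 + 8*(8*√1)))*(-18) = (3/(1 + 8*(8*1)))*(-18) = (3/(1 + 8*8))*(-18) = (3/(1 + 64))*(-18) = (3/65)*(-18) = -54/65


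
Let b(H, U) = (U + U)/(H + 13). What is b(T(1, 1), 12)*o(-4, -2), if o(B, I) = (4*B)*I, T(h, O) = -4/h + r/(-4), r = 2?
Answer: 1536/17 ≈ 90.353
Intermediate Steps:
T(h, O) = -½ - 4/h (T(h, O) = -4/h + 2/(-4) = -4/h + 2*(-¼) = -4/h - ½ = -½ - 4/h)
o(B, I) = 4*B*I
b(H, U) = 2*U/(13 + H) (b(H, U) = (2*U)/(13 + H) = 2*U/(13 + H))
b(T(1, 1), 12)*o(-4, -2) = (2*12/(13 + (½)*(-8 - 1*1)/1))*(4*(-4)*(-2)) = (2*12/(13 + (½)*1*(-8 - 1)))*32 = (2*12/(13 + (½)*1*(-9)))*32 = (2*12/(13 - 9/2))*32 = (2*12/(17/2))*32 = (2*12*(2/17))*32 = (48/17)*32 = 1536/17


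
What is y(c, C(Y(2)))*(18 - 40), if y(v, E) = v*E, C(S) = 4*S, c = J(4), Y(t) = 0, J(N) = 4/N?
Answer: 0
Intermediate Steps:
c = 1 (c = 4/4 = 4*(¼) = 1)
y(v, E) = E*v
y(c, C(Y(2)))*(18 - 40) = ((4*0)*1)*(18 - 40) = (0*1)*(-22) = 0*(-22) = 0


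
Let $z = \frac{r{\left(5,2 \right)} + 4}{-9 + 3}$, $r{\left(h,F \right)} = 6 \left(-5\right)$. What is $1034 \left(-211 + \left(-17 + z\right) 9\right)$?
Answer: $-336050$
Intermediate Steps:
$r{\left(h,F \right)} = -30$
$z = \frac{13}{3}$ ($z = \frac{-30 + 4}{-9 + 3} = - \frac{26}{-6} = \left(-26\right) \left(- \frac{1}{6}\right) = \frac{13}{3} \approx 4.3333$)
$1034 \left(-211 + \left(-17 + z\right) 9\right) = 1034 \left(-211 + \left(-17 + \frac{13}{3}\right) 9\right) = 1034 \left(-211 - 114\right) = 1034 \left(-325\right) = -336050$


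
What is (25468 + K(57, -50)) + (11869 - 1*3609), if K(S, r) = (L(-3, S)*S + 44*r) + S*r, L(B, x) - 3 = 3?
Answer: 29020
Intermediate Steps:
L(B, x) = 6 (L(B, x) = 3 + 3 = 6)
K(S, r) = 6*S + 44*r + S*r (K(S, r) = (6*S + 44*r) + S*r = 6*S + 44*r + S*r)
(25468 + K(57, -50)) + (11869 - 1*3609) = (25468 + (6*57 + 44*(-50) + 57*(-50))) + (11869 - 1*3609) = (25468 + (342 - 2200 - 2850)) + (11869 - 3609) = (25468 - 4708) + 8260 = 20760 + 8260 = 29020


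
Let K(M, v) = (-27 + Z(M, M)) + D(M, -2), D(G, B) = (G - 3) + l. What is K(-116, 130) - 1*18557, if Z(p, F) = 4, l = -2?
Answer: -18701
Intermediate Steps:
D(G, B) = -5 + G (D(G, B) = (G - 3) - 2 = (-3 + G) - 2 = -5 + G)
K(M, v) = -28 + M (K(M, v) = (-27 + 4) + (-5 + M) = -23 + (-5 + M) = -28 + M)
K(-116, 130) - 1*18557 = (-28 - 116) - 1*18557 = -144 - 18557 = -18701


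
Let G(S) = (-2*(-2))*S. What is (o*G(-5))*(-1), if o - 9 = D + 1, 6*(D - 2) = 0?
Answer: 240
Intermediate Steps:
D = 2 (D = 2 + (⅙)*0 = 2 + 0 = 2)
G(S) = 4*S
o = 12 (o = 9 + (2 + 1) = 9 + 3 = 12)
(o*G(-5))*(-1) = (12*(4*(-5)))*(-1) = (12*(-20))*(-1) = -240*(-1) = 240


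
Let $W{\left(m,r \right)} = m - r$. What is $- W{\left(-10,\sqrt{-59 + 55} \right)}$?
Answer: $10 + 2 i \approx 10.0 + 2.0 i$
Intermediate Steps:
$- W{\left(-10,\sqrt{-59 + 55} \right)} = - (-10 - \sqrt{-59 + 55}) = - (-10 - \sqrt{-4}) = - (-10 - 2 i) = 10 + 2 i$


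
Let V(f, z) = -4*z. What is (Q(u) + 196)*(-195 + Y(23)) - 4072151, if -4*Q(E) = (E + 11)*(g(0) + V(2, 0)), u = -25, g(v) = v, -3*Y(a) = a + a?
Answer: -12340129/3 ≈ -4.1134e+6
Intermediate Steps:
Y(a) = -2*a/3 (Y(a) = -(a + a)/3 = -2*a/3)
Q(E) = 0 (Q(E) = -(E + 11)*(0 - 4*0)/4 = -(11 + E)*(0 + 0)/4 = -(11 + E)*0/4 = -¼*0 = 0)
(Q(u) + 196)*(-195 + Y(23)) - 4072151 = (0 + 196)*(-195 - ⅔*23) - 4072151 = 196*(-195 - 46/3) - 4072151 = 196*(-631/3) - 4072151 = -123676/3 - 4072151 = -12340129/3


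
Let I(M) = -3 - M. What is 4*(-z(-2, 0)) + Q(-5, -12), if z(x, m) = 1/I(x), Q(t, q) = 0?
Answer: 4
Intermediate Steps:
z(x, m) = 1/(-3 - x)
4*(-z(-2, 0)) + Q(-5, -12) = 4*(-(-1)/(3 - 2)) + 0 = 4*(-(-1)/1) + 0 = 4*(-(-1)) + 0 = 4*(-1*(-1)) + 0 = 4*1 + 0 = 4 + 0 = 4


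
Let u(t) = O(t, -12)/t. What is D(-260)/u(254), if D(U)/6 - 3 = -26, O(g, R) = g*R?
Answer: 23/2 ≈ 11.500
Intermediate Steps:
O(g, R) = R*g
u(t) = -12 (u(t) = (-12*t)/t = -12)
D(U) = -138 (D(U) = 18 + 6*(-26) = 18 - 156 = -138)
D(-260)/u(254) = -138/(-12) = -138*(-1/12) = 23/2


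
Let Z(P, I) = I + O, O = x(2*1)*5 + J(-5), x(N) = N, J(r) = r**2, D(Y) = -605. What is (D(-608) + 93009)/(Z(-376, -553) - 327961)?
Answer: -92404/328479 ≈ -0.28131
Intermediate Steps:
O = 35 (O = (2*1)*5 + (-5)**2 = 2*5 + 25 = 10 + 25 = 35)
Z(P, I) = 35 + I (Z(P, I) = I + 35 = 35 + I)
(D(-608) + 93009)/(Z(-376, -553) - 327961) = (-605 + 93009)/((35 - 553) - 327961) = 92404/(-518 - 327961) = 92404/(-328479) = 92404*(-1/328479) = -92404/328479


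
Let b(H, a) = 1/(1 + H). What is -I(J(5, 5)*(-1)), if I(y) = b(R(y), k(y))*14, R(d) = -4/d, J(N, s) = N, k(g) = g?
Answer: -70/9 ≈ -7.7778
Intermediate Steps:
I(y) = 14/(1 - 4/y)
-I(J(5, 5)*(-1)) = -14*5*(-1)/(-4 + 5*(-1)) = -14*(-5)/(-4 - 5) = -14*(-5)/(-9) = -14*(-5)*(-1)/9 = -1*70/9 = -70/9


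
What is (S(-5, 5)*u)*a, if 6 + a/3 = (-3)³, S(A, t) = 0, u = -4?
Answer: 0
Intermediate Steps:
a = -99 (a = -18 + 3*(-3)³ = -18 + 3*(-27) = -18 - 81 = -99)
(S(-5, 5)*u)*a = (0*(-4))*(-99) = 0*(-99) = 0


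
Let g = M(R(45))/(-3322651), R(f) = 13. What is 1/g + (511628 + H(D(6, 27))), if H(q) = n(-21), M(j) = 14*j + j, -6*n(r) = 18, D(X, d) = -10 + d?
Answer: 96444224/195 ≈ 4.9459e+5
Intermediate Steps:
n(r) = -3 (n(r) = -⅙*18 = -3)
M(j) = 15*j
H(q) = -3
g = -195/3322651 (g = (15*13)/(-3322651) = 195*(-1/3322651) = -195/3322651 ≈ -5.8688e-5)
1/g + (511628 + H(D(6, 27))) = 1/(-195/3322651) + (511628 - 3) = -3322651/195 + 511625 = 96444224/195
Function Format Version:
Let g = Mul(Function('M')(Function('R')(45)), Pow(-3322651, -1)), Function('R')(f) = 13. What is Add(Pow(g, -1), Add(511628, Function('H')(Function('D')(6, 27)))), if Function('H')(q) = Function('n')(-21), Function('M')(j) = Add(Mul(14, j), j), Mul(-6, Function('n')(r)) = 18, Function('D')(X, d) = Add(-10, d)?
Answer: Rational(96444224, 195) ≈ 4.9459e+5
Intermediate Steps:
Function('n')(r) = -3 (Function('n')(r) = Mul(Rational(-1, 6), 18) = -3)
Function('M')(j) = Mul(15, j)
Function('H')(q) = -3
g = Rational(-195, 3322651) (g = Mul(Mul(15, 13), Pow(-3322651, -1)) = Mul(195, Rational(-1, 3322651)) = Rational(-195, 3322651) ≈ -5.8688e-5)
Add(Pow(g, -1), Add(511628, Function('H')(Function('D')(6, 27)))) = Add(Pow(Rational(-195, 3322651), -1), Add(511628, -3)) = Add(Rational(-3322651, 195), 511625) = Rational(96444224, 195)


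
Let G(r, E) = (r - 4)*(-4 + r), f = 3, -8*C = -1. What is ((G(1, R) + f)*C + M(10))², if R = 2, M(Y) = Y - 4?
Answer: 225/4 ≈ 56.250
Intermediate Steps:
C = ⅛ (C = -⅛*(-1) = ⅛ ≈ 0.12500)
M(Y) = -4 + Y
G(r, E) = (-4 + r)² (G(r, E) = (-4 + r)*(-4 + r) = (-4 + r)²)
((G(1, R) + f)*C + M(10))² = (((-4 + 1)² + 3)*(⅛) + (-4 + 10))² = (((-3)² + 3)*(⅛) + 6)² = ((9 + 3)*(⅛) + 6)² = (12*(⅛) + 6)² = (3/2 + 6)² = (15/2)² = 225/4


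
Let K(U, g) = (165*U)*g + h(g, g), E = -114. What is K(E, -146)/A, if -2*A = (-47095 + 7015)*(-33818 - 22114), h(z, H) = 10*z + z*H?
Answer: -691529/280219320 ≈ -0.0024678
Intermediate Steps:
h(z, H) = 10*z + H*z
A = -1120877280 (A = -(-47095 + 7015)*(-33818 - 22114)/2 = -(-20040)*(-55932) = -1/2*2241754560 = -1120877280)
K(U, g) = g*(10 + g) + 165*U*g (K(U, g) = (165*U)*g + g*(10 + g) = 165*U*g + g*(10 + g) = g*(10 + g) + 165*U*g)
K(E, -146)/A = -146*(10 - 146 + 165*(-114))/(-1120877280) = -146*(10 - 146 - 18810)*(-1/1120877280) = -146*(-18946)*(-1/1120877280) = 2766116*(-1/1120877280) = -691529/280219320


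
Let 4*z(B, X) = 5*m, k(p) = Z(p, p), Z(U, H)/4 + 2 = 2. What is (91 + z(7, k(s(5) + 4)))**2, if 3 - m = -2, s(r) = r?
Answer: 151321/16 ≈ 9457.6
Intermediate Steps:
Z(U, H) = 0 (Z(U, H) = -8 + 4*2 = -8 + 8 = 0)
m = 5 (m = 3 - 1*(-2) = 3 + 2 = 5)
k(p) = 0
z(B, X) = 25/4 (z(B, X) = (5*5)/4 = (1/4)*25 = 25/4)
(91 + z(7, k(s(5) + 4)))**2 = (91 + 25/4)**2 = (389/4)**2 = 151321/16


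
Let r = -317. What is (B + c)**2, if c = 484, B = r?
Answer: 27889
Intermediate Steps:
B = -317
(B + c)**2 = (-317 + 484)**2 = 167**2 = 27889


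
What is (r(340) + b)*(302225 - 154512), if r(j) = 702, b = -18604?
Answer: -2644358126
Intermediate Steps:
(r(340) + b)*(302225 - 154512) = (702 - 18604)*(302225 - 154512) = -17902*147713 = -2644358126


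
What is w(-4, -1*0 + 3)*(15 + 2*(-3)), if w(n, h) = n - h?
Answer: -63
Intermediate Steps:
w(-4, -1*0 + 3)*(15 + 2*(-3)) = (-4 - (-1*0 + 3))*(15 + 2*(-3)) = (-4 - (0 + 3))*(15 - 6) = (-4 - 1*3)*9 = (-4 - 3)*9 = -7*9 = -63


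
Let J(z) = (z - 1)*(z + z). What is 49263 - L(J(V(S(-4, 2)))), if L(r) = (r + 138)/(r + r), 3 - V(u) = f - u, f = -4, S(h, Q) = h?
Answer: 197027/4 ≈ 49257.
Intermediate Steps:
V(u) = 7 + u (V(u) = 3 - (-4 - u) = 3 + (4 + u) = 7 + u)
J(z) = 2*z*(-1 + z) (J(z) = (-1 + z)*(2*z) = 2*z*(-1 + z))
L(r) = (138 + r)/(2*r) (L(r) = (138 + r)/((2*r)) = (138 + r)*(1/(2*r)) = (138 + r)/(2*r))
49263 - L(J(V(S(-4, 2)))) = 49263 - (138 + 2*(7 - 4)*(-1 + (7 - 4)))/(2*(2*(7 - 4)*(-1 + (7 - 4)))) = 49263 - (138 + 2*3*(-1 + 3))/(2*(2*3*(-1 + 3))) = 49263 - (138 + 2*3*2)/(2*(2*3*2)) = 49263 - (138 + 12)/(2*12) = 49263 - 150/(2*12) = 49263 - 1*25/4 = 49263 - 25/4 = 197027/4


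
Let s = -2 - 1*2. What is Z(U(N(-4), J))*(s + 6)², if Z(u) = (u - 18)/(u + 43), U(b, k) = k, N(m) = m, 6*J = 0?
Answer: -72/43 ≈ -1.6744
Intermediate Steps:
J = 0 (J = (⅙)*0 = 0)
s = -4 (s = -2 - 2 = -4)
Z(u) = (-18 + u)/(43 + u)
Z(U(N(-4), J))*(s + 6)² = ((-18 + 0)/(43 + 0))*(-4 + 6)² = (-18/43)*2² = ((1/43)*(-18))*4 = -18/43*4 = -72/43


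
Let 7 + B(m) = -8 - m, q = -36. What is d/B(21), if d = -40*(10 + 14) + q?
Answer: 83/3 ≈ 27.667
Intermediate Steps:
B(m) = -15 - m (B(m) = -7 + (-8 - m) = -15 - m)
d = -996 (d = -40*(10 + 14) - 36 = -40*24 - 36 = -960 - 36 = -996)
d/B(21) = -996/(-15 - 1*21) = -996/(-15 - 21) = -996/(-36) = -996*(-1/36) = 83/3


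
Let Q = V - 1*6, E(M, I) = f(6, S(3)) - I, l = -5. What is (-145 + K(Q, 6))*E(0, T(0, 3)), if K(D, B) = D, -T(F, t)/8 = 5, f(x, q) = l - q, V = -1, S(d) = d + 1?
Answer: -4712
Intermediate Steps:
S(d) = 1 + d
f(x, q) = -5 - q
T(F, t) = -40 (T(F, t) = -8*5 = -40)
E(M, I) = -9 - I (E(M, I) = (-5 - (1 + 3)) - I = (-5 - 1*4) - I = (-5 - 4) - I = -9 - I)
Q = -7 (Q = -1 - 1*6 = -1 - 6 = -7)
(-145 + K(Q, 6))*E(0, T(0, 3)) = (-145 - 7)*(-9 - 1*(-40)) = -152*(-9 + 40) = -152*31 = -4712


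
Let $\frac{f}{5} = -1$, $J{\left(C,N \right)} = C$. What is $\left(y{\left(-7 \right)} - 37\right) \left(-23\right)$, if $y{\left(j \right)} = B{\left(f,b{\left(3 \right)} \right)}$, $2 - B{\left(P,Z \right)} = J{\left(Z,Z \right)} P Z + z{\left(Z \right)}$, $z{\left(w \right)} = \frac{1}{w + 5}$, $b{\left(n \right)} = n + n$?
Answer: $- \frac{36662}{11} \approx -3332.9$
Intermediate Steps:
$b{\left(n \right)} = 2 n$
$f = -5$ ($f = 5 \left(-1\right) = -5$)
$z{\left(w \right)} = \frac{1}{5 + w}$
$B{\left(P,Z \right)} = 2 - \frac{1}{5 + Z} - P Z^{2}$ ($B{\left(P,Z \right)} = 2 - \left(Z P Z + \frac{1}{5 + Z}\right) = 2 - \left(P Z Z + \frac{1}{5 + Z}\right) = 2 - \left(P Z^{2} + \frac{1}{5 + Z}\right) = 2 - \left(\frac{1}{5 + Z} + P Z^{2}\right) = 2 - \frac{1}{5 + Z} - P Z^{2}$)
$y{\left(j \right)} = \frac{2001}{11}$ ($y{\left(j \right)} = \frac{-1 + \left(2 - - 5 \left(2 \cdot 3\right)^{2}\right) \left(5 + 2 \cdot 3\right)}{5 + 2 \cdot 3} = \frac{-1 + \left(2 - - 5 \cdot 6^{2}\right) \left(5 + 6\right)}{5 + 6} = \frac{-1 + \left(2 - \left(-5\right) 36\right) 11}{11} = \frac{-1 + \left(2 + 180\right) 11}{11} = \frac{-1 + 182 \cdot 11}{11} = \frac{-1 + 2002}{11} = \frac{1}{11} \cdot 2001 = \frac{2001}{11}$)
$\left(y{\left(-7 \right)} - 37\right) \left(-23\right) = \left(\frac{2001}{11} - 37\right) \left(-23\right) = \frac{1594}{11} \left(-23\right) = - \frac{36662}{11}$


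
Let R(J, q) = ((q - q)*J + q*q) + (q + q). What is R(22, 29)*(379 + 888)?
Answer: 1139033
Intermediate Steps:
R(J, q) = q² + 2*q (R(J, q) = (0*J + q²) + 2*q = (0 + q²) + 2*q = q² + 2*q)
R(22, 29)*(379 + 888) = (29*(2 + 29))*(379 + 888) = (29*31)*1267 = 899*1267 = 1139033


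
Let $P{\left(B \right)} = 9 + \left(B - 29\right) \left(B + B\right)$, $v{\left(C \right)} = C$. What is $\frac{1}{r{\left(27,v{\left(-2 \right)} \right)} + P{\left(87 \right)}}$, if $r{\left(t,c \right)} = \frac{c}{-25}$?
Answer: $\frac{25}{252527} \approx 9.8999 \cdot 10^{-5}$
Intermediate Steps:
$r{\left(t,c \right)} = - \frac{c}{25}$ ($r{\left(t,c \right)} = c \left(- \frac{1}{25}\right) = - \frac{c}{25}$)
$P{\left(B \right)} = 9 + 2 B \left(-29 + B\right)$ ($P{\left(B \right)} = 9 + \left(-29 + B\right) 2 B = 9 + 2 B \left(-29 + B\right)$)
$\frac{1}{r{\left(27,v{\left(-2 \right)} \right)} + P{\left(87 \right)}} = \frac{1}{\left(- \frac{1}{25}\right) \left(-2\right) + \left(9 - 5046 + 2 \cdot 87^{2}\right)} = \frac{1}{\frac{2}{25} + \left(9 - 5046 + 2 \cdot 7569\right)} = \frac{1}{\frac{2}{25} + \left(9 - 5046 + 15138\right)} = \frac{1}{\frac{2}{25} + 10101} = \frac{1}{\frac{252527}{25}} = \frac{25}{252527}$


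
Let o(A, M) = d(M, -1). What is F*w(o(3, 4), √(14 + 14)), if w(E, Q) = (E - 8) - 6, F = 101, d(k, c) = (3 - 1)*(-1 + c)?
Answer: -1818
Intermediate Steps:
d(k, c) = -2 + 2*c (d(k, c) = 2*(-1 + c) = -2 + 2*c)
o(A, M) = -4 (o(A, M) = -2 + 2*(-1) = -2 - 2 = -4)
w(E, Q) = -14 + E (w(E, Q) = (-8 + E) - 6 = -14 + E)
F*w(o(3, 4), √(14 + 14)) = 101*(-14 - 4) = 101*(-18) = -1818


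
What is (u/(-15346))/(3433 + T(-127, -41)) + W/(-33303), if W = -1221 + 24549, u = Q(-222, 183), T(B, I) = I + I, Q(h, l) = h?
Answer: -66645671279/95143795841 ≈ -0.70047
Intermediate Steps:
T(B, I) = 2*I
u = -222
W = 23328
(u/(-15346))/(3433 + T(-127, -41)) + W/(-33303) = (-222/(-15346))/(3433 + 2*(-41)) + 23328/(-33303) = (-222*(-1/15346))/(3433 - 82) + 23328*(-1/33303) = (111/7673)/3351 - 7776/11101 = (111/7673)*(1/3351) - 7776/11101 = 37/8570741 - 7776/11101 = -66645671279/95143795841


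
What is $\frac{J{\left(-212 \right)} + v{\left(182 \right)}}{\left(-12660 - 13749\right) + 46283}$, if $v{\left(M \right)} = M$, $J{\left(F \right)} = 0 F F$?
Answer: $\frac{91}{9937} \approx 0.0091577$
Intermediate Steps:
$J{\left(F \right)} = 0$ ($J{\left(F \right)} = 0 F = 0$)
$\frac{J{\left(-212 \right)} + v{\left(182 \right)}}{\left(-12660 - 13749\right) + 46283} = \frac{0 + 182}{\left(-12660 - 13749\right) + 46283} = \frac{182}{\left(-12660 - 13749\right) + 46283} = \frac{182}{-26409 + 46283} = \frac{182}{19874} = 182 \cdot \frac{1}{19874} = \frac{91}{9937}$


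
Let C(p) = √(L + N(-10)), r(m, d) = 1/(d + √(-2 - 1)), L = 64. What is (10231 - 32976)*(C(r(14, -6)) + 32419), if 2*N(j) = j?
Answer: -737370155 - 22745*√59 ≈ -7.3755e+8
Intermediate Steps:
N(j) = j/2
r(m, d) = 1/(d + I*√3) (r(m, d) = 1/(d + √(-3)) = 1/(d + I*√3))
C(p) = √59 (C(p) = √(64 + (½)*(-10)) = √(64 - 5) = √59)
(10231 - 32976)*(C(r(14, -6)) + 32419) = (10231 - 32976)*(√59 + 32419) = -22745*(32419 + √59) = -737370155 - 22745*√59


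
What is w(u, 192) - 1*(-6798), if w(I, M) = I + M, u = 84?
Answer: 7074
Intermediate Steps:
w(u, 192) - 1*(-6798) = (84 + 192) - 1*(-6798) = 276 + 6798 = 7074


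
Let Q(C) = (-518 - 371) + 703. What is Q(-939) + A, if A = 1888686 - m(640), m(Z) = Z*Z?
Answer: 1478900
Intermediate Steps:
m(Z) = Z²
A = 1479086 (A = 1888686 - 1*640² = 1888686 - 1*409600 = 1888686 - 409600 = 1479086)
Q(C) = -186 (Q(C) = -889 + 703 = -186)
Q(-939) + A = -186 + 1479086 = 1478900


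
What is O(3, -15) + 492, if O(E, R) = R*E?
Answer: 447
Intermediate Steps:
O(E, R) = E*R
O(3, -15) + 492 = 3*(-15) + 492 = -45 + 492 = 447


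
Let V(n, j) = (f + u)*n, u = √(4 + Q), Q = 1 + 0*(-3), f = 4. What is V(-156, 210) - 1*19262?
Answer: -19886 - 156*√5 ≈ -20235.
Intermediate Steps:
Q = 1 (Q = 1 + 0 = 1)
u = √5 (u = √(4 + 1) = √5 ≈ 2.2361)
V(n, j) = n*(4 + √5) (V(n, j) = (4 + √5)*n = n*(4 + √5))
V(-156, 210) - 1*19262 = -156*(4 + √5) - 1*19262 = (-624 - 156*√5) - 19262 = -19886 - 156*√5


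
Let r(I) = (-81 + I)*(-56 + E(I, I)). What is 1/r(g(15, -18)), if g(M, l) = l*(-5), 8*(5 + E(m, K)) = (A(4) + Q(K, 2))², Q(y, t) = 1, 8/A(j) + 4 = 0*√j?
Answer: -8/4383 ≈ -0.0018252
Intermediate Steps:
A(j) = -2 (A(j) = 8/(-4 + 0*√j) = 8/(-4 + 0) = 8/(-4) = 8*(-¼) = -2)
E(m, K) = -39/8 (E(m, K) = -5 + (-2 + 1)²/8 = -5 + (⅛)*(-1)² = -5 + (⅛)*1 = -5 + ⅛ = -39/8)
g(M, l) = -5*l
r(I) = 39447/8 - 487*I/8 (r(I) = (-81 + I)*(-56 - 39/8) = (-81 + I)*(-487/8) = 39447/8 - 487*I/8)
1/r(g(15, -18)) = 1/(39447/8 - (-2435)*(-18)/8) = 1/(39447/8 - 487/8*90) = 1/(39447/8 - 21915/4) = 1/(-4383/8) = -8/4383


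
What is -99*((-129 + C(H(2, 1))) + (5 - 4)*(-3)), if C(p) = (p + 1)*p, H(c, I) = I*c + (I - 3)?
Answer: 13068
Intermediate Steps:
H(c, I) = -3 + I + I*c (H(c, I) = I*c + (-3 + I) = -3 + I + I*c)
C(p) = p*(1 + p) (C(p) = (1 + p)*p = p*(1 + p))
-99*((-129 + C(H(2, 1))) + (5 - 4)*(-3)) = -99*((-129 + (-3 + 1 + 1*2)*(1 + (-3 + 1 + 1*2))) + (5 - 4)*(-3)) = -99*((-129 + (-3 + 1 + 2)*(1 + (-3 + 1 + 2))) + 1*(-3)) = -99*((-129 + 0*(1 + 0)) - 3) = -99*((-129 + 0*1) - 3) = -99*((-129 + 0) - 3) = -99*(-129 - 3) = -99*(-132) = 13068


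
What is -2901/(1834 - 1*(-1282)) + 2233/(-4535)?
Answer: -20114063/14131060 ≈ -1.4234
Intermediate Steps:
-2901/(1834 - 1*(-1282)) + 2233/(-4535) = -2901/(1834 + 1282) + 2233*(-1/4535) = -2901/3116 - 2233/4535 = -20114063/14131060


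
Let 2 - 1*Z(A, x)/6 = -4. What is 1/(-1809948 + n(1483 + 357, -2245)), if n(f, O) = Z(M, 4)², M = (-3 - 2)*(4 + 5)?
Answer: -1/1808652 ≈ -5.5290e-7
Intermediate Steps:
M = -45 (M = -5*9 = -45)
Z(A, x) = 36 (Z(A, x) = 12 - 6*(-4) = 12 + 24 = 36)
n(f, O) = 1296 (n(f, O) = 36² = 1296)
1/(-1809948 + n(1483 + 357, -2245)) = 1/(-1809948 + 1296) = 1/(-1808652) = -1/1808652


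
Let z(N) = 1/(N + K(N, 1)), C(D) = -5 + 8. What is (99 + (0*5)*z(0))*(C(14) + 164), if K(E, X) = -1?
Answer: 16533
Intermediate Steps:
C(D) = 3
z(N) = 1/(-1 + N) (z(N) = 1/(N - 1) = 1/(-1 + N))
(99 + (0*5)*z(0))*(C(14) + 164) = (99 + (0*5)/(-1 + 0))*(3 + 164) = (99 + 0/(-1))*167 = (99 + 0*(-1))*167 = (99 + 0)*167 = 99*167 = 16533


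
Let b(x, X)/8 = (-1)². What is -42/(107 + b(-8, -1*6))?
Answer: -42/115 ≈ -0.36522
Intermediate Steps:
b(x, X) = 8 (b(x, X) = 8*(-1)² = 8*1 = 8)
-42/(107 + b(-8, -1*6)) = -42/(107 + 8) = -42/115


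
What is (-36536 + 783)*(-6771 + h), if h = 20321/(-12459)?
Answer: 3016845648130/12459 ≈ 2.4214e+8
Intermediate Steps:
h = -20321/12459 (h = 20321*(-1/12459) = -20321/12459 ≈ -1.6310)
(-36536 + 783)*(-6771 + h) = (-36536 + 783)*(-6771 - 20321/12459) = -35753*(-84380210/12459) = 3016845648130/12459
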